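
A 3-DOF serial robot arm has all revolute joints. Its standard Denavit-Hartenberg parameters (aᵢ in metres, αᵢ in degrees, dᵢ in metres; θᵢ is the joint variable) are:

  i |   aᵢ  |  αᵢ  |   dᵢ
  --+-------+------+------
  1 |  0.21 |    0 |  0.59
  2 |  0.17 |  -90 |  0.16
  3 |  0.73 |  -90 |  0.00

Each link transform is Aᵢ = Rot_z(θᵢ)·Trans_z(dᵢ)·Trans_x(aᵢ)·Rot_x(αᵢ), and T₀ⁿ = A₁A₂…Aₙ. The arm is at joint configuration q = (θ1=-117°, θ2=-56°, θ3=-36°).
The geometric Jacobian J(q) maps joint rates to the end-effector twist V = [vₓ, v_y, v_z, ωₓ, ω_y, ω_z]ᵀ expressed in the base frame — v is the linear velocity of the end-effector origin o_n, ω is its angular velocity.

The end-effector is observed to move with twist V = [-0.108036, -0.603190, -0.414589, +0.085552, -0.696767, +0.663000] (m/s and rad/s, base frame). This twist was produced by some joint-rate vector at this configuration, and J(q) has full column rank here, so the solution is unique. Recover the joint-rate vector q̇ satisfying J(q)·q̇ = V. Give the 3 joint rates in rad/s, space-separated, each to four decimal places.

0.6920 -0.0290 0.7020

o_n = [-0.8503, -0.2798, 1.1791]
J₁: ẑ×o_n = [0.2798, -0.8503, 0.0000], ω = ẑ
J2: z=[0.0000, 0.0000, 1.0000] o=[-0.0953, -0.1871, 0.5900] → [0.0927, -0.7549, 0.0000, 0.0000, 0.0000, 1.0000]
J3: z=[0.1219, -0.9925, 0.0000] o=[-0.2641, -0.2078, 0.7500] → [-0.4259, -0.0523, -0.5906, 0.1219, -0.9925, 0.0000]
q̇ = J⁺·V = [0.6920, -0.0290, 0.7020]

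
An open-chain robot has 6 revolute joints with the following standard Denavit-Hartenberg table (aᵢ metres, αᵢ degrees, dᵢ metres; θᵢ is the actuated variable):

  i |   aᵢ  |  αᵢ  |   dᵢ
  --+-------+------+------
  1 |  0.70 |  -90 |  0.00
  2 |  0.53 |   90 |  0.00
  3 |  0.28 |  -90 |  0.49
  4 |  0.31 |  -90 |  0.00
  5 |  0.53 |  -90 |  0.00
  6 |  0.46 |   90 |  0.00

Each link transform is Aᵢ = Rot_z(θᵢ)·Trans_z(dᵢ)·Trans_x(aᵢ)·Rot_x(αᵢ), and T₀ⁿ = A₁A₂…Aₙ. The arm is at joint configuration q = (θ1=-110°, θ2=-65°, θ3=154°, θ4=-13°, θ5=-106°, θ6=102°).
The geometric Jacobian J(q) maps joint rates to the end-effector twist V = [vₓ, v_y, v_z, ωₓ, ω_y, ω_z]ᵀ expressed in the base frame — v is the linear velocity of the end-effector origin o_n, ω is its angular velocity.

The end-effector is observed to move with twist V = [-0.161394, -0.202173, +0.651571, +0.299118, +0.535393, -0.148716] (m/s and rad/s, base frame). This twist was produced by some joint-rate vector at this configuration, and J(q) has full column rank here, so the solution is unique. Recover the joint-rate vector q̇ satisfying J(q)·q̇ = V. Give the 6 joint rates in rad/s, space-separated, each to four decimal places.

o_n = [-0.1438, 0.2353, 0.4283]
J₁: ẑ×o_n = [-0.2353, -0.1438, 0.0000], ω = ẑ
J2: z=[0.9397, -0.3420, 0.0000] o=[-0.2394, -0.6578, 0.0000] → [-0.1465, -0.4024, 0.8719, 0.9397, -0.3420, 0.0000]
J3: z=[0.3100, 0.8517, 0.4226] o=[-0.3160, -0.8683, 0.4803] → [-0.5107, 0.0889, 0.1954, 0.3100, 0.8517, 0.4226]
J4: z=[-0.7812, 0.4815, -0.3973] o=[-0.0124, -0.3930, 0.4593] → [0.2347, 0.0279, -0.4276, -0.7812, 0.4815, -0.3973]
J5: z=[-0.1801, -0.7833, -0.5950] o=[0.1729, -0.2711, 0.2428] → [0.1560, 0.2219, -0.3393, -0.1801, -0.7833, -0.5950]
J6: z=[0.3592, 0.5108, -0.7811] o=[-0.3125, -0.0832, 0.1424] → [0.3948, -0.2344, 0.0283, 0.3592, 0.5108, -0.7811]
q̇ = J⁺·V = [-0.7740, 0.6710, 0.1770, 0.4860, -0.7390, -0.3890]

-0.7740 0.6710 0.1770 0.4860 -0.7390 -0.3890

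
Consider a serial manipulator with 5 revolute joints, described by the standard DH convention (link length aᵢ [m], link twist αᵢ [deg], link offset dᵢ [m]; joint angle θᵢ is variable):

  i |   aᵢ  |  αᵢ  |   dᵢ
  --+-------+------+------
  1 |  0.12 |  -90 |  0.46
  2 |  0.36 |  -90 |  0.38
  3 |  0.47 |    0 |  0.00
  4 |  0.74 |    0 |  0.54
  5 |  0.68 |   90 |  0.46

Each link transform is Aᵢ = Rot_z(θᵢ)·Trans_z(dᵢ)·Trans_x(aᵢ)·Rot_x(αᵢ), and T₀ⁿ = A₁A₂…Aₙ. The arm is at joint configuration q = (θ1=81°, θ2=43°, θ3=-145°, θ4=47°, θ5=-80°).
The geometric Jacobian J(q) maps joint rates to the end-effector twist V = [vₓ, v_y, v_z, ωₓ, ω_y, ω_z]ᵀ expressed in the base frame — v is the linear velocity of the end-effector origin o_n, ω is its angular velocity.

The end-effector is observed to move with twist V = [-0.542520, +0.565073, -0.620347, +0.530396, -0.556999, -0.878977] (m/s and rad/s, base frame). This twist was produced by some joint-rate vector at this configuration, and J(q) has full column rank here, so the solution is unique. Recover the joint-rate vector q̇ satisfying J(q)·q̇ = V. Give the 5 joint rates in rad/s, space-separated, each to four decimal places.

o_n = [-1.5691, -0.9185, 0.2794]
J₁: ẑ×o_n = [0.9185, -1.5691, 0.0000], ω = ẑ
J2: z=[-0.9877, 0.1564, 0.0000] o=[0.0188, 0.1185, 0.4600] → [-0.0283, -0.1784, 1.2726, -0.9877, 0.1564, 0.0000]
J3: z=[-0.1067, -0.6736, -0.7314] o=[-0.3154, 0.4380, 0.2145] → [-1.0358, 0.9239, -0.6998, -0.1067, -0.6736, -0.7314]
J4: z=[-0.1067, -0.6736, -0.7314] o=[-0.6257, 0.2021, 0.4771] → [-0.6864, 0.6689, -0.5160, -0.1067, -0.6736, -0.7314]
J5: z=[-0.1067, -0.6736, -0.7314] o=[-1.4188, -0.1214, 0.1524] → [-0.6685, 0.1235, -0.0162, -0.1067, -0.6736, -0.7314]
q̇ = J⁺·V = [-0.3780, -0.6110, -0.6980, 0.6180, 0.7650]

-0.3780 -0.6110 -0.6980 0.6180 0.7650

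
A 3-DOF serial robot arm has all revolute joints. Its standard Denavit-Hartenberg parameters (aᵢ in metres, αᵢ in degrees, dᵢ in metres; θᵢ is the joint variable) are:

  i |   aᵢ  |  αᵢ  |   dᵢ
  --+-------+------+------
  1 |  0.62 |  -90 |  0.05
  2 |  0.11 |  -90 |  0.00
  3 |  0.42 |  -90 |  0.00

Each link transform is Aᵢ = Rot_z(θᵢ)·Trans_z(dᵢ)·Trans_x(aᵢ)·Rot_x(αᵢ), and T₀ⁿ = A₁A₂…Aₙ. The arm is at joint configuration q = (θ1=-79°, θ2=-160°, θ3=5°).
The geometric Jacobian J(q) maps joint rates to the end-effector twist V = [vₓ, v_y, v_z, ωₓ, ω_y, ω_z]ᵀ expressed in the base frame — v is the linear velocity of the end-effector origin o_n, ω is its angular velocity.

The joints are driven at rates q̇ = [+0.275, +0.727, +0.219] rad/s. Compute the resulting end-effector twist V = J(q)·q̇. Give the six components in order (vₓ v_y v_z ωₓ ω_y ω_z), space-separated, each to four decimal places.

-0.0282 -0.1573 0.3582 0.7279 0.0652 0.4808

o_n = [-0.0124, -0.1282, 0.2307]
J₁: ẑ×o_n = [0.1282, -0.0124, 0.0000], ω = ẑ
J2: z=[0.9816, 0.1908, 0.0000] o=[0.1183, -0.6086, 0.0500] → [0.0345, -0.1774, 0.4965, 0.9816, 0.1908, 0.0000]
J3: z=[0.0653, -0.3357, 0.9397] o=[0.0986, -0.5071, 0.0876] → [-0.4042, -0.1136, -0.0125, 0.0653, -0.3357, 0.9397]
V = J·q̇ = [-0.0282, -0.1573, 0.3582, 0.7279, 0.0652, 0.4808]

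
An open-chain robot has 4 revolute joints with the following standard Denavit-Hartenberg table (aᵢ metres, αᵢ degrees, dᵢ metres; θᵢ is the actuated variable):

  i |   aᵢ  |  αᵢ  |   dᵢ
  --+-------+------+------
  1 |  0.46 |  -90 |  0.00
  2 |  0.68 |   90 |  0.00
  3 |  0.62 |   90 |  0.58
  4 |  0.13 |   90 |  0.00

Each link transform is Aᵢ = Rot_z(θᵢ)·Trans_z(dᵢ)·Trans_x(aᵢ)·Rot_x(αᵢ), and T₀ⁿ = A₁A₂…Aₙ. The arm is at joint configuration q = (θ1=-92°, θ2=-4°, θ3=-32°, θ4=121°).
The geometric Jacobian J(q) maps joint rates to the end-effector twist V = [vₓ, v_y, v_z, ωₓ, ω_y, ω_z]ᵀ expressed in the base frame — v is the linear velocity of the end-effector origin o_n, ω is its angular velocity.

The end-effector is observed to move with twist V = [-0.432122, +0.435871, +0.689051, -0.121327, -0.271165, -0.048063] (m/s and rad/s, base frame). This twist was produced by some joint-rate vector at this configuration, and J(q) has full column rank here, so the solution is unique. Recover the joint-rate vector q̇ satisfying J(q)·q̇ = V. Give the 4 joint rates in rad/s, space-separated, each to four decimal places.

o_n = [-0.3473, -1.5468, 0.7699]
J₁: ẑ×o_n = [1.5468, -0.3473, 0.0000], ω = ẑ
J2: z=[0.9994, -0.0349, 0.0000] o=[-0.0161, -0.4597, 0.0000] → [-0.0269, -0.7694, -1.0980, 0.9994, -0.0349, 0.0000]
J3: z=[0.0024, 0.0697, 0.9976] o=[-0.0397, -1.1377, 0.0474] → [0.4585, -0.3085, 0.0204, 0.0024, 0.0697, 0.9976]
J4: z=[-0.8291, 0.5579, -0.0370] o=[-0.3850, -1.6099, 0.6627] → [0.0621, 0.0875, -0.0734, -0.8291, 0.5579, -0.0370]
q̇ = J⁺·V = [-0.3510, -0.5850, 0.2830, -0.5580]

-0.3510 -0.5850 0.2830 -0.5580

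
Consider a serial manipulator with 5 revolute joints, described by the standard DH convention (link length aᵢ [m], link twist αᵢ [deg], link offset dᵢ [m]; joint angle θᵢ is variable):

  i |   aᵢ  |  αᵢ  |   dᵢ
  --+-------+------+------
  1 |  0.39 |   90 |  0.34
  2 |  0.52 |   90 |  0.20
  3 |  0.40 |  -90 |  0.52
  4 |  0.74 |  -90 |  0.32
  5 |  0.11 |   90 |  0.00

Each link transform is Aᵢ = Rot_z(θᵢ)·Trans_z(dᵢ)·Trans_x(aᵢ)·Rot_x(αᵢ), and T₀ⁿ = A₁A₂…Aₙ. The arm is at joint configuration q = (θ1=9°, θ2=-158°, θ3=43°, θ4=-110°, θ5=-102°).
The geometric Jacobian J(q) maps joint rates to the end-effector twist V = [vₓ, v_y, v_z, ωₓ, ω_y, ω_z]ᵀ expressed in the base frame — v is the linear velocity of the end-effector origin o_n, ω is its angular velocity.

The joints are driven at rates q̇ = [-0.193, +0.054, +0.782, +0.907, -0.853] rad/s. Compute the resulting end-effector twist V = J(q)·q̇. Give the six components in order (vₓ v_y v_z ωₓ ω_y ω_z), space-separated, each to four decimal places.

-0.3303 -0.2672 0.0265 0.9486 -0.0226 0.7129

o_n = [-0.2726, -0.6691, 1.3190]
J₁: ẑ×o_n = [0.6691, -0.2726, 0.0000], ω = ẑ
J2: z=[0.1564, -0.9877, 0.0000] o=[0.3852, 0.0610, 0.3400] → [-0.9670, -0.1532, -0.7639, 0.1564, -0.9877, 0.0000]
J3: z=[-0.3700, -0.0586, 0.9272] o=[-0.0597, -0.2120, 0.1452] → [0.3551, 0.2369, 0.1567, -0.3700, -0.0586, 0.9272]
J4: z=[0.7390, -0.6234, 0.2555] o=[-0.4773, -0.5543, 0.5178] → [-0.4702, -0.5398, 0.0428, 0.7390, -0.6234, 0.2555]
J5: z=[-0.6557, -0.7527, 0.0597] o=[-0.3556, -0.5972, 1.3136] → [0.0002, 0.0085, 0.1097, -0.6557, -0.7527, 0.0597]
V = J·q̇ = [-0.3303, -0.2672, 0.0265, 0.9486, -0.0226, 0.7129]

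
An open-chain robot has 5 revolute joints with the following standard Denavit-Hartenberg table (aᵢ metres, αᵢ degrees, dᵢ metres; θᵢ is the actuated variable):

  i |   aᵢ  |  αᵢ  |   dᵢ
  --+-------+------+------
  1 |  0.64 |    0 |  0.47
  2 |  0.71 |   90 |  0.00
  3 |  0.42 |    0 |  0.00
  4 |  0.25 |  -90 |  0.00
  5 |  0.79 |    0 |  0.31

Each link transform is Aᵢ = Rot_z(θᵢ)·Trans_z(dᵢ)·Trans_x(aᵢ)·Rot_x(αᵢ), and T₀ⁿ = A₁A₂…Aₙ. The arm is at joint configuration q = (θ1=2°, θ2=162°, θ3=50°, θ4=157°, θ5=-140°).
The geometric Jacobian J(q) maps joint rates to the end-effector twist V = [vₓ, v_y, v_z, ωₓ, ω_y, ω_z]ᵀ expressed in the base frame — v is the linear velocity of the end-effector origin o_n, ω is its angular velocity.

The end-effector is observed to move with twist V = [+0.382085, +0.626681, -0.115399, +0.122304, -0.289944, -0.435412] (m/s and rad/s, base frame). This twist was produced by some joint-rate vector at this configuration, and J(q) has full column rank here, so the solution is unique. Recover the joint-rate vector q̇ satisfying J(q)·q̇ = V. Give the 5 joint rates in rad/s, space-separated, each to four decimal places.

o_n = [-0.6019, 0.9066, 0.6768]
J₁: ẑ×o_n = [-0.9066, -0.6019, 0.0000], ω = ẑ
J2: z=[0.0000, 0.0000, 1.0000] o=[0.6396, 0.0223, 0.4700] → [-0.8843, -1.2415, 0.0000, 0.0000, 0.0000, 1.0000]
J3: z=[0.2756, 0.9613, 0.0000] o=[-0.0429, 0.2180, 0.4700] → [0.1988, -0.0570, 0.7272, 0.2756, 0.9613, 0.0000]
J4: z=[0.2756, 0.9613, 0.0000] o=[-0.3024, 0.2925, 0.7917] → [-0.1105, 0.0317, 0.4572, 0.2756, 0.9613, 0.0000]
J5: z=[-0.4364, 0.1251, -0.8910] o=[-0.0883, 0.2311, 0.6782] → [0.6017, 0.4570, -0.2305, -0.4364, 0.1251, -0.8910]
q̇ = J⁺·V = [-0.3480, -0.4750, -0.3840, 0.1390, -0.4350]

-0.3480 -0.4750 -0.3840 0.1390 -0.4350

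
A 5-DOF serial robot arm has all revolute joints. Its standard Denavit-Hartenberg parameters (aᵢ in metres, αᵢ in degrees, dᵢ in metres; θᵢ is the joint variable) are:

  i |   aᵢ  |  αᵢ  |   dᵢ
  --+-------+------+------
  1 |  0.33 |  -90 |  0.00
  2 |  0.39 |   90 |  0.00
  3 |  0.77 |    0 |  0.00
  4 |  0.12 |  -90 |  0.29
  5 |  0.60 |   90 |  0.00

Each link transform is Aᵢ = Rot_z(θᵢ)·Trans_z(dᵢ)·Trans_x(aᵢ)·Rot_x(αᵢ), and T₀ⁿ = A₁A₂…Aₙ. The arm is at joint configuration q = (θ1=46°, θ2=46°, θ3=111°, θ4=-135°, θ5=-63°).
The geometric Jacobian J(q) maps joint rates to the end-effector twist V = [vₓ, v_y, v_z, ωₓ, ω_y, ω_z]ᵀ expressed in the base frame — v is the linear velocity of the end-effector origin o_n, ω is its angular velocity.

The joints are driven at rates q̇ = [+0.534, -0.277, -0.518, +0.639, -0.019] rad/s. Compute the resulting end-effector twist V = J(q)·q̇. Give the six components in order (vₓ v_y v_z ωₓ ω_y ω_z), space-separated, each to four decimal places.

o_n = [0.4670, 1.2887, 0.2329]
J₁: ẑ×o_n = [-1.2887, 0.4670, 0.0000], ω = ẑ
J2: z=[-0.7193, 0.6947, 0.0000] o=[0.2292, 0.2374, 0.0000] → [0.1618, 0.1675, -0.9214, -0.7193, 0.6947, 0.0000]
J3: z=[0.4997, 0.5174, 0.6947] o=[0.4174, 0.4323, -0.2805] → [-0.3292, -0.2221, 0.4023, 0.4997, 0.5174, 0.6947]
J4: z=[0.4997, 0.5174, 0.6947] o=[-0.2328, 0.7937, -0.0820] → [-0.1808, 0.3288, -0.1148, 0.4997, 0.5174, 0.6947]
J5: z=[-0.4609, 0.8378, -0.2926] o=[0.0001, 0.9647, 0.0405] → [0.2560, -0.0480, -0.5405, -0.4609, 0.8378, -0.2926]
V = J·q̇ = [-0.6829, 0.5290, -0.0162, 0.2685, -0.1457, 0.6236]

-0.6829 0.5290 -0.0162 0.2685 -0.1457 0.6236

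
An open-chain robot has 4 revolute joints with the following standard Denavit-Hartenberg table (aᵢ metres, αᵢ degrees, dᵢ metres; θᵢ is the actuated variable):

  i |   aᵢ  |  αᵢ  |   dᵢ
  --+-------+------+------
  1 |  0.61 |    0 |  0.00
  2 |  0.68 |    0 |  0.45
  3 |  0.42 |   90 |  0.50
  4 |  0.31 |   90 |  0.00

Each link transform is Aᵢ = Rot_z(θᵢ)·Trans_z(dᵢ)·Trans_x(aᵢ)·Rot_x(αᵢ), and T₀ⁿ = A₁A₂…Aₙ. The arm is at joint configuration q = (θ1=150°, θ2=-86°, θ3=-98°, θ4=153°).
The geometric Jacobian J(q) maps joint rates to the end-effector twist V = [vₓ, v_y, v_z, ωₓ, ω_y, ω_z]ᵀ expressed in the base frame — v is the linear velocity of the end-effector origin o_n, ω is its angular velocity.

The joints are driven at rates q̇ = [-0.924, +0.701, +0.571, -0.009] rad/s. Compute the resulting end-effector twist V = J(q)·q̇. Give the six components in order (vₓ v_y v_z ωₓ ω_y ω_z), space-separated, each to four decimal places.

o_n = [-0.1110, 0.8358, 1.0907]
J₁: ẑ×o_n = [-0.8358, -0.1110, 0.0000], ω = ẑ
J2: z=[0.0000, 0.0000, 1.0000] o=[-0.5283, 0.3050, 0.0000] → [-0.5308, 0.4173, 0.0000, 0.0000, 0.0000, 1.0000]
J3: z=[0.0000, 0.0000, 1.0000] o=[-0.2302, 0.9162, 0.4500] → [0.0804, 0.1192, -0.0000, 0.0000, 0.0000, 1.0000]
J4: z=[-0.5592, -0.8290, 0.0000] o=[0.1180, 0.6813, 0.9500] → [-0.1167, 0.0787, -0.2762, -0.5592, -0.8290, 0.0000]
V = J·q̇ = [0.4471, 0.4624, 0.0025, 0.0050, 0.0075, 0.3480]

0.4471 0.4624 0.0025 0.0050 0.0075 0.3480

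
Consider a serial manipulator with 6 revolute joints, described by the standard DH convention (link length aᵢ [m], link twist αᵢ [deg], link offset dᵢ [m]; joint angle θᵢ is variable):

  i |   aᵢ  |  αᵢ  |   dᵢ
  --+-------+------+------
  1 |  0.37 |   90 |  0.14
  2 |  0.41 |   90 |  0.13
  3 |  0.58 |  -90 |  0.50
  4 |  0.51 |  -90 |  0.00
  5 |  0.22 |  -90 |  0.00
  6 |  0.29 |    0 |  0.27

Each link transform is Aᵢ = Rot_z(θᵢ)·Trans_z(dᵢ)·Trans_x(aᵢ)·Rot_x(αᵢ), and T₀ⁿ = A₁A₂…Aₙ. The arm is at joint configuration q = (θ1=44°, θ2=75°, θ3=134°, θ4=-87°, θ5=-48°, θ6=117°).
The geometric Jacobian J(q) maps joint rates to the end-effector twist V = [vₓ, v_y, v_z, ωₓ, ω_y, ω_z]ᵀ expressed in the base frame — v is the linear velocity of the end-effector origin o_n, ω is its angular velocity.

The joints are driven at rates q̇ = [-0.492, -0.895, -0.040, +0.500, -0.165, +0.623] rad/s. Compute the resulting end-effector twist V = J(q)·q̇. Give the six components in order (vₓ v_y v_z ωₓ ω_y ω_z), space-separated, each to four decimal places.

o_n = [1.5288, 0.8223, 0.0410]
J₁: ẑ×o_n = [-0.8223, 1.5288, 0.0000], ω = ẑ
J2: z=[0.6947, -0.7193, 0.0000] o=[0.2662, 0.2570, 0.1400] → [0.0712, 0.0688, 1.3009, 0.6947, -0.7193, 0.0000]
J3: z=[0.6948, 0.6710, -0.2588] o=[0.4328, 0.2372, 0.5360] → [-0.1807, 0.0603, -0.3289, 0.6948, 0.6710, -0.2588]
J4: z=[-0.6165, 0.3704, -0.6948] o=[0.9950, 0.2002, 0.0174] → [0.4410, -0.3564, -0.5812, -0.6165, 0.3704, -0.6948]
J5: z=[0.3335, -0.6766, -0.6565] o=[1.3588, 0.5247, -0.1323] → [0.0781, -0.1694, 0.2143, 0.3335, -0.6766, -0.6565]
J6: z=[0.9426, 0.2252, 0.2468] o=[1.3630, 0.6790, -0.2891] → [0.0390, -0.2702, 0.0977, 0.9426, 0.2252, 0.2468]
V = J·q̇ = [0.5800, -1.1347, -1.4163, -0.4256, 1.0541, -0.5670]

0.5800 -1.1347 -1.4163 -0.4256 1.0541 -0.5670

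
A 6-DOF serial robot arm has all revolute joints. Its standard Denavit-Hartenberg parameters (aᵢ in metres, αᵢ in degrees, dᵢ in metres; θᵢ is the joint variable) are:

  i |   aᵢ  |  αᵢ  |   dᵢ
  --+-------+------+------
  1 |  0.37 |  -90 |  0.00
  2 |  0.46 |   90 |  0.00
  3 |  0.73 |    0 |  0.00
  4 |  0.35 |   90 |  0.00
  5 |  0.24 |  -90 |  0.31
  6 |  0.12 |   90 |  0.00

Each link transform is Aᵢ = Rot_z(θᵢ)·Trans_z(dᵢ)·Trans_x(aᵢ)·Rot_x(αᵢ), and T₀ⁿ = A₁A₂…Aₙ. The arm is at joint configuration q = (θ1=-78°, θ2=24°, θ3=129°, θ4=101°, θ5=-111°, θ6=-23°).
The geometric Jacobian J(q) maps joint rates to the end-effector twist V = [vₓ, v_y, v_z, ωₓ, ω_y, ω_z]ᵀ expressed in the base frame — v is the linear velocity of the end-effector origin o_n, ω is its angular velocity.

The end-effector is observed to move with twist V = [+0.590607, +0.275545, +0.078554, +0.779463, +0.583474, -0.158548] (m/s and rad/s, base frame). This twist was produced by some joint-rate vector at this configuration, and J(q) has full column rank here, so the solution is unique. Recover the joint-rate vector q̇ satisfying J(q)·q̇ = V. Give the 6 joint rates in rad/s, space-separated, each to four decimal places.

o_n = [0.5812, 0.2708, -0.1293]
J₁: ẑ×o_n = [-0.2708, 0.5812, 0.0000], ω = ẑ
J2: z=[0.9781, 0.2079, 0.0000] o=[0.0769, -0.3619, 0.0000] → [-0.0269, 0.1264, 0.5141, 0.9781, 0.2079, 0.0000]
J3: z=[0.0846, -0.3978, 0.9135] o=[0.1643, -0.7730, -0.1871] → [-0.9766, 0.3760, 0.2541, 0.0846, -0.3978, 0.9135]
J4: z=[0.0846, -0.3978, 0.9135] o=[0.6320, -0.2445, -0.0002] → [-0.4194, -0.0355, 0.0234, 0.0846, -0.3978, 0.9135]
J5: z=[0.4832, 0.8182, 0.3116] o=[0.3270, -0.0992, 0.0913] → [-0.2957, 0.1858, -0.0292, 0.4832, 0.8182, 0.3116]
J6: z=[-0.8438, 0.5301, -0.0833] o=[0.5328, 0.2079, -0.0393] → [-0.0424, -0.0799, -0.0788, -0.8438, 0.5301, -0.0833]
q̇ = J⁺·V = [0.7030, 0.5050, -0.7450, -0.3140, 0.2610, -0.2950]

0.7030 0.5050 -0.7450 -0.3140 0.2610 -0.2950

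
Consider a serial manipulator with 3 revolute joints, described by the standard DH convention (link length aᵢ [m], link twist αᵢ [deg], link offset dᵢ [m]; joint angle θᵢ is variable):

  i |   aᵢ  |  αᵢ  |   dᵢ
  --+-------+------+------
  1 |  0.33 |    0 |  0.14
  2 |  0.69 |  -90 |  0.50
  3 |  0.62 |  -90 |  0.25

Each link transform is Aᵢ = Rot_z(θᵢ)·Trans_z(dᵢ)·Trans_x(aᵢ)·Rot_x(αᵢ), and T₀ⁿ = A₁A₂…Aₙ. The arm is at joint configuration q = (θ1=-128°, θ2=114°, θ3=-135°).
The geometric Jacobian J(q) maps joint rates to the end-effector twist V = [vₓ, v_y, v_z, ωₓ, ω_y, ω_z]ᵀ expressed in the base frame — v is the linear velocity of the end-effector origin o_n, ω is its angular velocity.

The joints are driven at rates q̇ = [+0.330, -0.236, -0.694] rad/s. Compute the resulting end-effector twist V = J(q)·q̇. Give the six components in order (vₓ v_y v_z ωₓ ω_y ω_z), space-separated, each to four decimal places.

o_n = [0.1014, -0.0783, 1.0784]
J₁: ẑ×o_n = [0.0783, 0.1014, -0.0000], ω = ẑ
J2: z=[0.0000, 0.0000, 1.0000] o=[-0.2032, -0.2600, 0.1400] → [-0.1817, 0.3046, 0.0000, 0.0000, 0.0000, 1.0000]
J3: z=[0.2419, 0.9703, 0.0000] o=[0.4663, -0.4270, 0.6400] → [0.4254, -0.1061, 0.4384, 0.2419, 0.9703, 0.0000]
V = J·q̇ = [-0.2265, 0.0352, -0.3043, -0.1679, -0.6734, 0.0940]

-0.2265 0.0352 -0.3043 -0.1679 -0.6734 0.0940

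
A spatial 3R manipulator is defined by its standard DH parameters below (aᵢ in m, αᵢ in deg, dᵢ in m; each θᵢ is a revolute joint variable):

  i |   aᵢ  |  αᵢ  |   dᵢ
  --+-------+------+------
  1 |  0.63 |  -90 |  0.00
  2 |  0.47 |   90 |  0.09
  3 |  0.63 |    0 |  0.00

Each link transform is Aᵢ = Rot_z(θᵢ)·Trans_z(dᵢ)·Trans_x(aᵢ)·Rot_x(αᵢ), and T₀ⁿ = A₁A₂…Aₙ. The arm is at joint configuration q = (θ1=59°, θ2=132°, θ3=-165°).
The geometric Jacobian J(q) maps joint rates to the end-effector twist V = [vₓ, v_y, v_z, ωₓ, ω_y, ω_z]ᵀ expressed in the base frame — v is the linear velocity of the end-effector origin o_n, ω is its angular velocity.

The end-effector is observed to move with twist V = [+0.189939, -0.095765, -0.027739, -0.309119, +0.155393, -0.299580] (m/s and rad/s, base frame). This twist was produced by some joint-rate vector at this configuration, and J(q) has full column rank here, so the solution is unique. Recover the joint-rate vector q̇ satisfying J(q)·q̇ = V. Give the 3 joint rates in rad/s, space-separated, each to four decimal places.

o_n = [0.4348, 0.5818, 0.1030]
J₁: ẑ×o_n = [-0.5818, 0.4348, 0.0000], ω = ẑ
J2: z=[-0.8572, 0.5150, 0.0000] o=[0.3245, 0.5400, 0.0000] → [0.0530, 0.0882, -0.0927, -0.8572, 0.5150, 0.0000]
J3: z=[0.3827, 0.6370, -0.6691] o=[0.0854, 0.3168, -0.3493] → [0.4654, -0.4069, -0.1212, 0.3827, 0.6370, -0.6691]
q̇ = J⁺·V = [-0.3230, 0.3450, -0.0350]

-0.3230 0.3450 -0.0350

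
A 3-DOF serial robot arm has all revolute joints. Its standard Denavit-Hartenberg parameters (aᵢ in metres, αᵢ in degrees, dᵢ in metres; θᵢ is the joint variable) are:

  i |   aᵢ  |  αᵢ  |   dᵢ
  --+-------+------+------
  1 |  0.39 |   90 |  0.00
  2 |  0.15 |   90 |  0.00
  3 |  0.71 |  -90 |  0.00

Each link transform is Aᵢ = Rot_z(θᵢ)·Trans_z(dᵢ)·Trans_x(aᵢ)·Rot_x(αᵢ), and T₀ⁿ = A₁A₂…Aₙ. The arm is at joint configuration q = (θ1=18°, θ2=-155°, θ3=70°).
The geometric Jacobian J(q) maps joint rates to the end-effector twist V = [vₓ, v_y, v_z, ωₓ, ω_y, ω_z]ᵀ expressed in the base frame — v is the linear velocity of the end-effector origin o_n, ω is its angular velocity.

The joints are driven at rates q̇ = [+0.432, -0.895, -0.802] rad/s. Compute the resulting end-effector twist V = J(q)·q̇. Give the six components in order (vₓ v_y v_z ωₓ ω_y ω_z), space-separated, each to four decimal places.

-0.3931 0.0925 0.0925 0.0458 0.9559 -0.2949

o_n = [0.2385, -0.6240, -0.1660]
J₁: ẑ×o_n = [0.6240, 0.2385, -0.0000], ω = ẑ
J2: z=[0.3090, -0.9511, 0.0000] o=[0.3709, 0.1205, 0.0000] → [0.1579, 0.0513, -0.3560, 0.3090, -0.9511, 0.0000]
J3: z=[-0.4019, -0.1306, 0.9063] o=[0.2416, 0.0785, -0.0634] → [0.6501, -0.0441, 0.2820, -0.4019, -0.1306, 0.9063]
V = J·q̇ = [-0.3931, 0.0925, 0.0925, 0.0458, 0.9559, -0.2949]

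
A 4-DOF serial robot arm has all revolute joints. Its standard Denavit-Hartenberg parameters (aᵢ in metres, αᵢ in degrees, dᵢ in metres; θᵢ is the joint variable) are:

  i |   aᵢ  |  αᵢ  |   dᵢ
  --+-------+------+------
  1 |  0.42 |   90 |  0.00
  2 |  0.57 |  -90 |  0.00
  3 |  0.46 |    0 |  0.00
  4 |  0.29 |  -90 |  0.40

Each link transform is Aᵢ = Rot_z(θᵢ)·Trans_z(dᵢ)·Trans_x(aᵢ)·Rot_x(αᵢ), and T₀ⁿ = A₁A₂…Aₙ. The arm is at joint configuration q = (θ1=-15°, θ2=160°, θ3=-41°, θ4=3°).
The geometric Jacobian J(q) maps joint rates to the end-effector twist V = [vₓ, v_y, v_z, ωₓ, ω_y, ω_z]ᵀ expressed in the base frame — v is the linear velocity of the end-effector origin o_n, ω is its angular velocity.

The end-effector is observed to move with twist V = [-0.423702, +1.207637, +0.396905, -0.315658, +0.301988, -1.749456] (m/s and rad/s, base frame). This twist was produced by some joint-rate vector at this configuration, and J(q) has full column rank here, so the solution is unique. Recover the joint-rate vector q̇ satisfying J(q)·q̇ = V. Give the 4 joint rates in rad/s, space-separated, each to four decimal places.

o_n = [-0.8907, -0.2586, 0.0160]
J₁: ẑ×o_n = [0.2586, -0.8907, 0.0000], ω = ẑ
J2: z=[-0.2588, -0.9659, 0.0000] o=[0.4057, -0.1087, 0.0000] → [-0.0154, 0.0041, -1.2134, -0.2588, -0.9659, 0.0000]
J3: z=[-0.3304, 0.0885, -0.9397] o=[-0.1117, 0.0299, 0.1950] → [-0.2870, 0.6729, 0.1643, -0.3304, 0.0885, -0.9397]
J4: z=[-0.3304, 0.0885, -0.9397] o=[-0.5049, -0.1771, 0.3137] → [-0.1029, 0.2642, 0.0611, -0.3304, 0.0885, -0.9397]
q̇ = J⁺·V = [-0.6970, -0.2100, 0.7140, 0.4060]

-0.6970 -0.2100 0.7140 0.4060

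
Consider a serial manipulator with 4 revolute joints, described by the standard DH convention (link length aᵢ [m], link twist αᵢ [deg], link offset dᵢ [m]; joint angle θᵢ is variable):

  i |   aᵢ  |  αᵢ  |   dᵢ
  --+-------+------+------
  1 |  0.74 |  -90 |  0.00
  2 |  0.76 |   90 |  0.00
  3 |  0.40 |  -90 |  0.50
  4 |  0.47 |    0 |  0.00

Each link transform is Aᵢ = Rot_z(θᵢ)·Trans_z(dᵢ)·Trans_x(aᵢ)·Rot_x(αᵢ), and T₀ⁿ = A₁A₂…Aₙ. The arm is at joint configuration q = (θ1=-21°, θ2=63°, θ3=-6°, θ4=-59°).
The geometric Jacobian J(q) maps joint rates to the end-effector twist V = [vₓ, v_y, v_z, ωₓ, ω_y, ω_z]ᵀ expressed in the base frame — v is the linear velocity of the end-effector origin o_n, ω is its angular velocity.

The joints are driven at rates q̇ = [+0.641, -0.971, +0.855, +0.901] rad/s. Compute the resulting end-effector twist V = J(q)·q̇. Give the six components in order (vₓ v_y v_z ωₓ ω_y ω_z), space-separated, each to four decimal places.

o_n = [2.0106, -0.8437, -0.8362]
J₁: ẑ×o_n = [0.8437, 2.0106, -0.0000], ω = ẑ
J2: z=[0.3584, 0.9336, 0.0000] o=[0.6908, -0.2652, 0.0000] → [-0.7807, 0.2997, -1.4394, 0.3584, 0.9336, 0.0000]
J3: z=[0.8318, -0.3193, 0.4540] o=[1.0130, -0.3888, -0.6772] → [0.2573, 0.5852, -0.0598, 0.8318, -0.3193, 0.4540]
J4: z=[0.4007, 0.9115, -0.0931] o=[1.5825, -0.6523, -0.8046] → [-0.0466, -0.0272, -0.4669, 0.4007, 0.9115, -0.0931]
V = J·q̇ = [1.4768, 1.4736, 0.9259, 0.7243, -0.3583, 0.9452]

1.4768 1.4736 0.9259 0.7243 -0.3583 0.9452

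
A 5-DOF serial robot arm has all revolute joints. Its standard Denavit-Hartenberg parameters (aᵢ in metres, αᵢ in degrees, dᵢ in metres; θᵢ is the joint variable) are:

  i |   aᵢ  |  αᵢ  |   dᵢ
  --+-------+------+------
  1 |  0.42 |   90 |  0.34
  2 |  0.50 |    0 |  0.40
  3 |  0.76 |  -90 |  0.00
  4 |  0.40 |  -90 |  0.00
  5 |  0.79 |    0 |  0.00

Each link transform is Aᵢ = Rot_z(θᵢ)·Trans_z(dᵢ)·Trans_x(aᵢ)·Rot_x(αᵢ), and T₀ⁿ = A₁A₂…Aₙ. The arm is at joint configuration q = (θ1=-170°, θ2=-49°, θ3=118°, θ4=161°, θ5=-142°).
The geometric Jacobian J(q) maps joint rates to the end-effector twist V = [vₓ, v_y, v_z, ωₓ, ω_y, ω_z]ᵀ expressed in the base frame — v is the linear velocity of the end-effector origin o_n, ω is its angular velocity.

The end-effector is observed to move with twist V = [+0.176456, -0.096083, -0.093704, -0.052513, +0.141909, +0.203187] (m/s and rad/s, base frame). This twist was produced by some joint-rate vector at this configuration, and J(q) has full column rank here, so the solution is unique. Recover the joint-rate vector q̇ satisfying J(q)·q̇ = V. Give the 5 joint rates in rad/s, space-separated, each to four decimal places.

o_n = [-0.7140, 0.3538, 1.0429]
J₁: ẑ×o_n = [-0.3538, -0.7140, 0.0000], ω = ẑ
J2: z=[-0.1736, 0.9848, 0.0000] o=[-0.4136, -0.0729, 0.3400] → [0.6922, 0.1221, 0.2217, -0.1736, 0.9848, 0.0000]
J3: z=[-0.1736, 0.9848, 0.0000] o=[-0.8061, 0.2640, -0.0374] → [1.0638, 0.1876, -0.1063, -0.1736, 0.9848, 0.0000]
J4: z=[0.9194, 0.1621, 0.3584] o=[-1.0743, 0.2167, 0.6722] → [0.0110, -0.2117, 0.0676, 0.9194, 0.1621, 0.3584]
J5: z=[-0.0493, 0.9514, -0.3039] o=[-0.9183, 0.1120, 0.3191] → [0.7621, -0.0264, -0.2062, -0.0493, 0.9514, -0.3039]
q̇ = J⁺·V = [0.2080, -0.2370, 0.4010, -0.0270, -0.0160]

0.2080 -0.2370 0.4010 -0.0270 -0.0160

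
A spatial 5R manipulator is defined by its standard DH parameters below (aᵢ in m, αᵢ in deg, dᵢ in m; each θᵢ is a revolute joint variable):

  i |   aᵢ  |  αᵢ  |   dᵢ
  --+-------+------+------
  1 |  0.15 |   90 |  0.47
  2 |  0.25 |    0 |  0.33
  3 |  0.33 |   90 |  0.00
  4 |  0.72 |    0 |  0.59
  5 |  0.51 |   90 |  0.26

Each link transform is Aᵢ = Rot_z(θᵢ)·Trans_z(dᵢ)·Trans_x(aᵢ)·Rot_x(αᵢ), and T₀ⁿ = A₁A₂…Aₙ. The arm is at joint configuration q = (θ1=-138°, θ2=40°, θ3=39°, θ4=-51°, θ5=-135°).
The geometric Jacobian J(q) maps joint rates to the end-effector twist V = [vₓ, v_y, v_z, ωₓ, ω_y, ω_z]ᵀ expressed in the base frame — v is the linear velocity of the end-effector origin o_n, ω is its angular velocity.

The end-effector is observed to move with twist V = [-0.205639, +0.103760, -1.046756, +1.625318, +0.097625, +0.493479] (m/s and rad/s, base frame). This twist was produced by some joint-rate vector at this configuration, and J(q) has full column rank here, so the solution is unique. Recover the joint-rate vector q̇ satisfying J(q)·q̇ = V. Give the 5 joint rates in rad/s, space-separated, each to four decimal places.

o_n = [-0.7951, -0.9530, 0.7393]
J₁: ẑ×o_n = [0.9530, -0.7951, 0.0000], ω = ẑ
J2: z=[-0.6691, 0.7431, 0.0000] o=[-0.1115, -0.1004, 0.4700] → [0.2002, 0.1802, 1.0785, -0.6691, 0.7431, 0.0000]
J3: z=[-0.6691, 0.7431, 0.0000] o=[-0.4746, 0.0167, 0.6307] → [0.0807, 0.0727, 0.8870, -0.6691, 0.7431, 0.0000]
J4: z=[-0.7295, -0.6568, -0.1908] o=[-0.5214, -0.0254, 0.9546] → [-0.0356, -0.1048, 0.4969, -0.7295, -0.6568, -0.1908]
J5: z=[-0.7295, -0.6568, -0.1908] o=[-0.6416, -0.8866, 1.2868] → [0.3469, -0.3701, -0.0523, -0.7295, -0.6568, -0.1908]
q̇ = J⁺·V = [0.2460, -0.2270, -0.7880, -0.3110, -0.9860]

0.2460 -0.2270 -0.7880 -0.3110 -0.9860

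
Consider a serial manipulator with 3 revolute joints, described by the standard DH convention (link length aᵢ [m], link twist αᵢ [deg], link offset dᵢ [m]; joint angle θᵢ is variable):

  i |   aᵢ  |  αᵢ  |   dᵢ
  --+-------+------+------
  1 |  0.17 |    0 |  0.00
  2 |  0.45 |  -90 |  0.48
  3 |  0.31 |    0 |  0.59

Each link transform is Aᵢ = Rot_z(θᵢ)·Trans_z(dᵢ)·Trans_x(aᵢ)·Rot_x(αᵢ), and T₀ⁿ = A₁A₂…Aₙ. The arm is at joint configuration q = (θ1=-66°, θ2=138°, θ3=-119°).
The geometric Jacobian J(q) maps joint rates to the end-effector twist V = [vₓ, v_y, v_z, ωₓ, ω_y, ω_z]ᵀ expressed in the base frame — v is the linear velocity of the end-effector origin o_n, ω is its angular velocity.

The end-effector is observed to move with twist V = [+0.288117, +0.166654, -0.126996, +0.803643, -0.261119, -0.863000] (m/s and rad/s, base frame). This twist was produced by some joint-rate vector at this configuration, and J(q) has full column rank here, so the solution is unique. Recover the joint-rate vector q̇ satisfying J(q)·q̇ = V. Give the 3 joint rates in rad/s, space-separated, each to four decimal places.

-0.2860 -0.5770 -0.8450

o_n = [-0.3994, 0.3121, 0.7511]
J₁: ẑ×o_n = [-0.3121, -0.3994, 0.0000], ω = ẑ
J2: z=[0.0000, 0.0000, 1.0000] o=[0.0691, -0.1553, 0.0000] → [-0.4674, -0.4685, 0.0000, 0.0000, 0.0000, 1.0000]
J3: z=[-0.9511, 0.3090, 0.0000] o=[0.2082, 0.2727, 0.4800] → [0.0838, 0.2579, 0.1503, -0.9511, 0.3090, 0.0000]
q̇ = J⁺·V = [-0.2860, -0.5770, -0.8450]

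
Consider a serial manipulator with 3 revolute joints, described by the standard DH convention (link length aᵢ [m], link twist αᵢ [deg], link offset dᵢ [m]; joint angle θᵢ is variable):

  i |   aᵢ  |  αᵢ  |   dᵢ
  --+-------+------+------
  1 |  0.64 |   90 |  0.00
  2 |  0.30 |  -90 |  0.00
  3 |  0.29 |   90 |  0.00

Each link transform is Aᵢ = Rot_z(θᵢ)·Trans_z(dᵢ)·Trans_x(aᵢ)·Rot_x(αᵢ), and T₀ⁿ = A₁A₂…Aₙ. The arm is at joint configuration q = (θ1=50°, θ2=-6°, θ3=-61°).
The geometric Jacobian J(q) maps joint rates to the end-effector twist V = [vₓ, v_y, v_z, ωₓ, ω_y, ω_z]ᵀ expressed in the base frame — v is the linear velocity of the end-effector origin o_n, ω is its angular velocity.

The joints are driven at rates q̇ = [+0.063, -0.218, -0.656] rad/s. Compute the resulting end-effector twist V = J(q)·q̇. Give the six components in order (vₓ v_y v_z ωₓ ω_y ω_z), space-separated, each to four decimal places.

o_n = [0.8873, 0.6629, -0.0461]
J₁: ẑ×o_n = [-0.6629, 0.8873, 0.0000], ω = ẑ
J2: z=[0.7660, -0.6428, 0.0000] o=[0.4114, 0.4903, 0.0000] → [0.0296, 0.0353, 0.4382, 0.7660, -0.6428, 0.0000]
J3: z=[0.0672, 0.0801, 0.9945] o=[0.6032, 0.7188, -0.0314] → [0.0544, 0.2836, -0.0265, 0.0672, 0.0801, 0.9945]
V = J·q̇ = [-0.0839, -0.1378, -0.0781, -0.2111, 0.0876, -0.5894]

-0.0839 -0.1378 -0.0781 -0.2111 0.0876 -0.5894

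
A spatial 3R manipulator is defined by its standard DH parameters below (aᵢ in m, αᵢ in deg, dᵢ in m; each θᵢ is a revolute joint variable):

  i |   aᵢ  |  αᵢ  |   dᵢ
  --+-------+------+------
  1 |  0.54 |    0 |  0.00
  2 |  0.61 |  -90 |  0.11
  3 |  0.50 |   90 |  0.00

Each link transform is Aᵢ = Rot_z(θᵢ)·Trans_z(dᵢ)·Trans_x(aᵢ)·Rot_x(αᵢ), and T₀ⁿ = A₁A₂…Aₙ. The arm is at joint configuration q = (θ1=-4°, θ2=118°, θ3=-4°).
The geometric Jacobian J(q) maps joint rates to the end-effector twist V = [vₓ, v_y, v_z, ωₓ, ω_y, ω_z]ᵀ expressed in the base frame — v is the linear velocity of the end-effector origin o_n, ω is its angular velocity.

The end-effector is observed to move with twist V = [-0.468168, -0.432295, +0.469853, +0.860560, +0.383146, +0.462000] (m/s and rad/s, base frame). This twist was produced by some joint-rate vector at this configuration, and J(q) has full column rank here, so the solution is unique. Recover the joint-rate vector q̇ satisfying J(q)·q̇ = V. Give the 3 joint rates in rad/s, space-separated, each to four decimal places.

-0.3600 0.8220 -0.9420

o_n = [0.0877, 0.9753, 0.1449]
J₁: ẑ×o_n = [-0.9753, 0.0877, 0.0000], ω = ẑ
J2: z=[0.0000, 0.0000, 1.0000] o=[0.5387, -0.0377, 0.0000] → [-1.0129, -0.4510, 0.0000, 0.0000, 0.0000, 1.0000]
J3: z=[-0.9135, -0.4067, 0.0000] o=[0.2906, 0.5196, 0.1100] → [-0.0142, 0.0319, -0.4988, -0.9135, -0.4067, 0.0000]
q̇ = J⁺·V = [-0.3600, 0.8220, -0.9420]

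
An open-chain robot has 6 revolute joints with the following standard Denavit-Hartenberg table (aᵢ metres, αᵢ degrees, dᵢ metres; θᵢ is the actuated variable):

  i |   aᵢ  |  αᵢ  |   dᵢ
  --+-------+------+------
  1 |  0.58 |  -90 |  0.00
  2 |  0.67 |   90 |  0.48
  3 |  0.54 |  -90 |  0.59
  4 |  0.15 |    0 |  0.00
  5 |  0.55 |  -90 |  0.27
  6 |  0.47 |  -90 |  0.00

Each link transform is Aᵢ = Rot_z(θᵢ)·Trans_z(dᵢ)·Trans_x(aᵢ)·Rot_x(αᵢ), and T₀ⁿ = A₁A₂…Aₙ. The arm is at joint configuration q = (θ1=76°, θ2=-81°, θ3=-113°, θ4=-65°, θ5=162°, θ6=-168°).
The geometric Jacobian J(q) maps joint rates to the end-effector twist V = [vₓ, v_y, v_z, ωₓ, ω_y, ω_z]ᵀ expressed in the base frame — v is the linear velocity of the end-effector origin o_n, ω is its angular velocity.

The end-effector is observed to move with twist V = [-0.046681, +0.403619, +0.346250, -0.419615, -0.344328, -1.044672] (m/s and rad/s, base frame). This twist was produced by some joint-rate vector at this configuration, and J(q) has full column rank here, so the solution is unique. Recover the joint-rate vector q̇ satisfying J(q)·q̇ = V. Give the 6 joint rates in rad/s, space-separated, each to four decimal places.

-0.2900 0.6050 0.3830 -0.6220 -0.0170 -0.5810

o_n = [0.2204, 0.0203, 0.8670]
J₁: ẑ×o_n = [-0.0203, 0.2204, 0.0000], ω = ẑ
J2: z=[-0.9703, 0.2419, 0.0000] o=[0.1403, 0.5628, 0.0000] → [0.2097, 0.8412, 0.5070, -0.9703, 0.2419, 0.0000]
J3: z=[-0.2389, -0.9583, 0.1564] o=[-0.3001, 0.7806, 0.6618] → [-0.0778, 0.1305, 0.6805, -0.2389, -0.9583, 0.1564]
J4: z=[0.4140, 0.0452, 0.9092] o=[0.0333, 0.0629, 0.5457] → [0.0532, 0.0371, -0.0261, 0.4140, 0.0452, 0.9092]
J5: z=[0.4140, 0.0452, 0.9092] o=[0.0565, -0.0853, 0.5425] → [-0.0813, 0.0147, 0.0363, 0.4140, 0.0452, 0.9092]
J6: z=[-0.9009, 0.1631, 0.4021] o=[0.2398, 0.4690, 0.7284] → [0.2030, 0.1171, 0.4074, -0.9009, 0.1631, 0.4021]
q̇ = J⁺·V = [-0.2900, 0.6050, 0.3830, -0.6220, -0.0170, -0.5810]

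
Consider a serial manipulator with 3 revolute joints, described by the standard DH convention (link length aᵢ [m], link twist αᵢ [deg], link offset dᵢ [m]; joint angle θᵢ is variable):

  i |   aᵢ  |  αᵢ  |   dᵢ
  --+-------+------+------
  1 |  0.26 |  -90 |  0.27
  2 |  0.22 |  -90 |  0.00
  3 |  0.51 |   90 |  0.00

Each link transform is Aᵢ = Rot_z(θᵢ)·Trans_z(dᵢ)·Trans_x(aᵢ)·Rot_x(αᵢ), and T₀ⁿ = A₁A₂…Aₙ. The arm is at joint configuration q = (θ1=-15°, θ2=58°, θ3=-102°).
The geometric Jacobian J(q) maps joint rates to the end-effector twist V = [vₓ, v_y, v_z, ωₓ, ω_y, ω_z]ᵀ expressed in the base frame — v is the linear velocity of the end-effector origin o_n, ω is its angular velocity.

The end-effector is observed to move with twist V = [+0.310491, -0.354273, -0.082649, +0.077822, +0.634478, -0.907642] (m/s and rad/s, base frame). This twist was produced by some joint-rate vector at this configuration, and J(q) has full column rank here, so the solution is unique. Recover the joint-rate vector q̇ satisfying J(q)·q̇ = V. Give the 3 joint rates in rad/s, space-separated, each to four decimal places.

o_n = [0.4386, 0.3989, 0.1734]
J₁: ẑ×o_n = [-0.3989, 0.4386, 0.0000], ω = ẑ
J2: z=[0.2588, 0.9659, 0.0000] o=[0.2511, -0.0673, 0.2700] → [-0.0934, 0.0250, -0.0604, 0.2588, 0.9659, 0.0000]
J3: z=[-0.8192, 0.2195, -0.5299] o=[0.3638, -0.0975, 0.0834] → [0.2828, 0.0340, -0.4231, -0.8192, 0.2195, -0.5299]
q̇ = J⁺·V = [-0.8520, 0.6330, 0.1050]

-0.8520 0.6330 0.1050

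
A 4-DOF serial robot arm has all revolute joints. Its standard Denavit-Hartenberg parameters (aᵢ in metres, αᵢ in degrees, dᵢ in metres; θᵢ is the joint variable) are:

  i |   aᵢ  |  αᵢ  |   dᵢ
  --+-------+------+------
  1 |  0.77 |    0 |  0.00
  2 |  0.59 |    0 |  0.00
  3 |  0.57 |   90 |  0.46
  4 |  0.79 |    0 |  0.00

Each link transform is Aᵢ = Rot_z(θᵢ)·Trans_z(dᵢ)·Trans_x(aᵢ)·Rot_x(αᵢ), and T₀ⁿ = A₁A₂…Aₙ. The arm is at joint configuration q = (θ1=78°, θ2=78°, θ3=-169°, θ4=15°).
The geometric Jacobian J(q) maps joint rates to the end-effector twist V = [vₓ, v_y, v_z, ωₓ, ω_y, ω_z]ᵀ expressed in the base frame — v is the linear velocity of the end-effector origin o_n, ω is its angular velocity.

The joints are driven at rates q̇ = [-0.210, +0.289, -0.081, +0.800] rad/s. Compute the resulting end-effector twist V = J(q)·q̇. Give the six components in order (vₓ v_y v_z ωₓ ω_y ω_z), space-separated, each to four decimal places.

-0.0208 -0.0420 0.6105 -0.1800 -0.7795 -0.0020

o_n = [0.9200, 0.6933, 0.6645]
J₁: ẑ×o_n = [-0.6933, 0.9200, 0.0000], ω = ẑ
J2: z=[0.0000, 0.0000, 1.0000] o=[0.1601, 0.7532, 0.0000] → [0.0599, 0.7599, -0.0000, 0.0000, 0.0000, 1.0000]
J3: z=[0.0000, 0.0000, 1.0000] o=[-0.3789, 0.9931, 0.0000] → [0.2999, 1.2989, -0.0000, 0.0000, 0.0000, 1.0000]
J4: z=[-0.2250, -0.9744, 0.0000] o=[0.1765, 0.8649, 0.4600] → [-0.1992, 0.0460, 0.7631, -0.2250, -0.9744, 0.0000]
V = J·q̇ = [-0.0208, -0.0420, 0.6105, -0.1800, -0.7795, -0.0020]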